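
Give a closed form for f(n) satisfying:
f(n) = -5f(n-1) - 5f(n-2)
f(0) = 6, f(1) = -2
Characteristic equation: x² + 5x + 5 = 0.
Discriminant Δ = (-5)² + 4·(-5) = 5.
Roots r₁,₂ = (-5 ± √5)/2, so r₁ = - \frac{5}{2} + \frac{\sqrt{5}}{2}, r₂ = - \frac{5}{2} - \frac{\sqrt{5}}{2}.
General solution: f(n) = A·r₁^n + B·r₂^n.
From the initial conditions, A + B = 6 and r₁A + r₂B = -2.
Since r₁ - r₂ = √5: A = (-2 - (6)r₂)/√5 = 3 + \frac{13 \sqrt{5}}{5}, and B = 6 - A = 3 - \frac{13 \sqrt{5}}{5}.
So f(n) = \left(3 + \frac{13 \sqrt{5}}{5}\right)\left(- \frac{5}{2} + \frac{\sqrt{5}}{2}\right)^n + \left(3 - \frac{13 \sqrt{5}}{5}\right)\left(- \frac{5}{2} - \frac{\sqrt{5}}{2}\right)^n.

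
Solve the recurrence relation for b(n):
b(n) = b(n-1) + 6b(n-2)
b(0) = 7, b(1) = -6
Characteristic equation: x² - x - 6 = 0, which factors as (x - (3))(x - (-2)) = 0.
Roots r₁ = 3, r₂ = -2 (distinct).
General solution: b(n) = A·(3)^n + B·(-2)^n.
From b(0) = 7: A + B = 7.
From b(1) = -6: 3A - 2B = -6.
Solving: A = \frac{8}{5}, B = \frac{27}{5}.
So b(n) = \frac{27 \left(-2\right)^{n}}{5} + \frac{8 \cdot 3^{n}}{5}.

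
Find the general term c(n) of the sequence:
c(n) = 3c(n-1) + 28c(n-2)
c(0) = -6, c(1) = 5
Characteristic equation: x² - 3x - 28 = 0, which factors as (x - (7))(x - (-4)) = 0.
Roots r₁ = 7, r₂ = -4 (distinct).
General solution: c(n) = A·(7)^n + B·(-4)^n.
From c(0) = -6: A + B = -6.
From c(1) = 5: 7A - 4B = 5.
Solving: A = - \frac{19}{11}, B = - \frac{47}{11}.
So c(n) = - \frac{47 \left(-4\right)^{n}}{11} - \frac{19 \cdot 7^{n}}{11}.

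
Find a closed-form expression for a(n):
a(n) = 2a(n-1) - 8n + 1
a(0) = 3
First-order linear with linear forcing.
Homogeneous solution: a_h(n) = A·(2)^n.
Try particular a_p(n) = pn + q. Substituting:
  pn + q = 2(p(n-1) + q) - 8n + 1.
Matching the n-coefficient: p = 2p - 8 ⇒ p = 8.
Matching constants: q = -2p + 2q + 1 ⇒ q = 15.
General: a(n) = A·(2)^n + 8 n + 15.
Apply a(0) = 3: A + 15 = 3 ⇒ A = -12.
So a(n) = - 12 \cdot 2^{n} + 8 n + 15.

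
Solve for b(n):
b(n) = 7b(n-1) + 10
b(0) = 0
First-order linear non-homogeneous.
Homogeneous solution: b_h(n) = A·(7)^n.
Try constant particular solution b_p = K: K = 7K + 10 ⇒ K = - \frac{5}{3}.
General: b(n) = A·(7)^n - \frac{5}{3}.
Apply b(0) = 0: A - \frac{5}{3} = 0 ⇒ A = \frac{5}{3}.
So b(n) = \frac{5 \cdot 7^{n}}{3} - \frac{5}{3}.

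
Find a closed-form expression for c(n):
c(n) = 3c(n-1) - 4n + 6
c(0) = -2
First-order linear with linear forcing.
Homogeneous solution: c_h(n) = A·(3)^n.
Try particular c_p(n) = pn + q. Substituting:
  pn + q = 3(p(n-1) + q) - 4n + 6.
Matching the n-coefficient: p = 3p - 4 ⇒ p = 2.
Matching constants: q = -3p + 3q + 6 ⇒ q = 0.
General: c(n) = A·(3)^n + 2 n + 0.
Apply c(0) = -2: A + 0 = -2 ⇒ A = -2.
So c(n) = - 2 \cdot 3^{n} + 2 n.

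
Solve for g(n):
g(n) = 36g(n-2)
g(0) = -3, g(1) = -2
Characteristic equation: x² - 36 = 0, which factors as (x - (-6))(x - (6)) = 0.
Roots r₁ = -6, r₂ = 6 (distinct).
General solution: g(n) = A·(-6)^n + B·(6)^n.
From g(0) = -3: A + B = -3.
From g(1) = -2: -6A + 6B = -2.
Solving: A = - \frac{4}{3}, B = - \frac{5}{3}.
So g(n) = - \frac{4 \left(-6\right)^{n}}{3} - \frac{5 \cdot 6^{n}}{3}.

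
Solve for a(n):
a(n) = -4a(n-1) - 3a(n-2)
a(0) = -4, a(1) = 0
Characteristic equation: x² + 4x + 3 = 0, which factors as (x - (-3))(x - (-1)) = 0.
Roots r₁ = -3, r₂ = -1 (distinct).
General solution: a(n) = A·(-3)^n + B·(-1)^n.
From a(0) = -4: A + B = -4.
From a(1) = 0: -3A - B = 0.
Solving: A = 2, B = -6.
So a(n) = - 6 \left(-1\right)^{n} + 2 \left(-3\right)^{n}.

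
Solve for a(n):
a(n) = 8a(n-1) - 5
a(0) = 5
First-order linear non-homogeneous.
Homogeneous solution: a_h(n) = A·(8)^n.
Try constant particular solution a_p = K: K = 8K - 5 ⇒ K = \frac{5}{7}.
General: a(n) = A·(8)^n + \frac{5}{7}.
Apply a(0) = 5: A + \frac{5}{7} = 5 ⇒ A = \frac{30}{7}.
So a(n) = \frac{30 \cdot 8^{n}}{7} + \frac{5}{7}.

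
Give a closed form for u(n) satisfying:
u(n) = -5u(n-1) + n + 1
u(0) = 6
First-order linear with linear forcing.
Homogeneous solution: u_h(n) = A·(-5)^n.
Try particular u_p(n) = pn + q. Substituting:
  pn + q = -5(p(n-1) + q) + n + 1.
Matching the n-coefficient: p = -5p + 1 ⇒ p = \frac{1}{6}.
Matching constants: q = 5p - 5q + 1 ⇒ q = \frac{11}{36}.
General: u(n) = A·(-5)^n + \frac{n}{6} + \frac{11}{36}.
Apply u(0) = 6: A + \frac{11}{36} = 6 ⇒ A = \frac{205}{36}.
So u(n) = \frac{205 \left(-5\right)^{n}}{36} + \frac{n}{6} + \frac{11}{36}.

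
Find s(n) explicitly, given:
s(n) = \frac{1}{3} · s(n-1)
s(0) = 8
Pure geometric recurrence with ratio \frac{1}{3}.
By induction s(n) = s(0) · (\frac{1}{3})^n = 8 \cdot 3^{- n}.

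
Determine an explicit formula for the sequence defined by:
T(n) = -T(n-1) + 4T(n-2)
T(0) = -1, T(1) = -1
Characteristic equation: x² + x - 4 = 0.
Discriminant Δ = (-1)² + 4·(4) = 17.
Roots r₁,₂ = (-1 ± √17)/2, so r₁ = - \frac{1}{2} + \frac{\sqrt{17}}{2}, r₂ = - \frac{\sqrt{17}}{2} - \frac{1}{2}.
General solution: T(n) = A·r₁^n + B·r₂^n.
From the initial conditions, A + B = -1 and r₁A + r₂B = -1.
Since r₁ - r₂ = √17: A = (-1 - (-1)r₂)/√17 = - \frac{1}{2} - \frac{3 \sqrt{17}}{34}, and B = -1 - A = - \frac{1}{2} + \frac{3 \sqrt{17}}{34}.
So T(n) = \left(- \frac{1}{2} - \frac{3 \sqrt{17}}{34}\right)\left(- \frac{1}{2} + \frac{\sqrt{17}}{2}\right)^n + \left(- \frac{1}{2} + \frac{3 \sqrt{17}}{34}\right)\left(- \frac{\sqrt{17}}{2} - \frac{1}{2}\right)^n.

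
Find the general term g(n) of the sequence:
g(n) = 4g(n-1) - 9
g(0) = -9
First-order linear non-homogeneous.
Homogeneous solution: g_h(n) = A·(4)^n.
Try constant particular solution g_p = K: K = 4K - 9 ⇒ K = 3.
General: g(n) = A·(4)^n + 3.
Apply g(0) = -9: A + 3 = -9 ⇒ A = -12.
So g(n) = 3 - 12 \cdot 4^{n}.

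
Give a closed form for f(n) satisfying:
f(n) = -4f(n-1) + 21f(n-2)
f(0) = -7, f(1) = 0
Characteristic equation: x² + 4x - 21 = 0, which factors as (x - (3))(x - (-7)) = 0.
Roots r₁ = 3, r₂ = -7 (distinct).
General solution: f(n) = A·(3)^n + B·(-7)^n.
From f(0) = -7: A + B = -7.
From f(1) = 0: 3A - 7B = 0.
Solving: A = - \frac{49}{10}, B = - \frac{21}{10}.
So f(n) = - \frac{21 \left(-7\right)^{n}}{10} - \frac{49 \cdot 3^{n}}{10}.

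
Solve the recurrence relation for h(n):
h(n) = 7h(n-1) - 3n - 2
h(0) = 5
First-order linear with linear forcing.
Homogeneous solution: h_h(n) = A·(7)^n.
Try particular h_p(n) = pn + q. Substituting:
  pn + q = 7(p(n-1) + q) - 3n - 2.
Matching the n-coefficient: p = 7p - 3 ⇒ p = \frac{1}{2}.
Matching constants: q = -7p + 7q - 2 ⇒ q = \frac{11}{12}.
General: h(n) = A·(7)^n + \frac{n}{2} + \frac{11}{12}.
Apply h(0) = 5: A + \frac{11}{12} = 5 ⇒ A = \frac{49}{12}.
So h(n) = \frac{49 \cdot 7^{n}}{12} + \frac{n}{2} + \frac{11}{12}.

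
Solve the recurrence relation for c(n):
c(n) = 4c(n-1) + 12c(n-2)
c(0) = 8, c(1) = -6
Characteristic equation: x² - 4x - 12 = 0, which factors as (x - (6))(x - (-2)) = 0.
Roots r₁ = 6, r₂ = -2 (distinct).
General solution: c(n) = A·(6)^n + B·(-2)^n.
From c(0) = 8: A + B = 8.
From c(1) = -6: 6A - 2B = -6.
Solving: A = \frac{5}{4}, B = \frac{27}{4}.
So c(n) = \frac{27 \left(-2\right)^{n}}{4} + \frac{5 \cdot 6^{n}}{4}.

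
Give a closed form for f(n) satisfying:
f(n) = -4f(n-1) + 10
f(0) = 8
First-order linear non-homogeneous.
Homogeneous solution: f_h(n) = A·(-4)^n.
Try constant particular solution f_p = K: K = -4K + 10 ⇒ K = 2.
General: f(n) = A·(-4)^n + 2.
Apply f(0) = 8: A + 2 = 8 ⇒ A = 6.
So f(n) = 6 \left(-4\right)^{n} + 2.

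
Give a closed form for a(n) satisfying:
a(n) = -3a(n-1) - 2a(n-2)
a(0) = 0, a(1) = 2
Characteristic equation: x² + 3x + 2 = 0, which factors as (x - (-1))(x - (-2)) = 0.
Roots r₁ = -1, r₂ = -2 (distinct).
General solution: a(n) = A·(-1)^n + B·(-2)^n.
From a(0) = 0: A + B = 0.
From a(1) = 2: -A - 2B = 2.
Solving: A = 2, B = -2.
So a(n) = 2 \left(-1\right)^{n} - 2 \left(-2\right)^{n}.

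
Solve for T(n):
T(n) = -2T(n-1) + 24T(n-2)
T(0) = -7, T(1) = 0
Characteristic equation: x² + 2x - 24 = 0, which factors as (x - (-6))(x - (4)) = 0.
Roots r₁ = -6, r₂ = 4 (distinct).
General solution: T(n) = A·(-6)^n + B·(4)^n.
From T(0) = -7: A + B = -7.
From T(1) = 0: -6A + 4B = 0.
Solving: A = - \frac{14}{5}, B = - \frac{21}{5}.
So T(n) = - \frac{14 \left(-6\right)^{n}}{5} - \frac{21 \cdot 4^{n}}{5}.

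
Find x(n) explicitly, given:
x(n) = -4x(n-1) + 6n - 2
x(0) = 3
First-order linear with linear forcing.
Homogeneous solution: x_h(n) = A·(-4)^n.
Try particular x_p(n) = pn + q. Substituting:
  pn + q = -4(p(n-1) + q) + 6n - 2.
Matching the n-coefficient: p = -4p + 6 ⇒ p = \frac{6}{5}.
Matching constants: q = 4p - 4q - 2 ⇒ q = \frac{14}{25}.
General: x(n) = A·(-4)^n + \frac{6 n}{5} + \frac{14}{25}.
Apply x(0) = 3: A + \frac{14}{25} = 3 ⇒ A = \frac{61}{25}.
So x(n) = \frac{61 \left(-4\right)^{n}}{25} + \frac{6 n}{5} + \frac{14}{25}.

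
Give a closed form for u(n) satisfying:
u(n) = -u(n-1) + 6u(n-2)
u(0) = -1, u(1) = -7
Characteristic equation: x² + x - 6 = 0, which factors as (x - (2))(x - (-3)) = 0.
Roots r₁ = 2, r₂ = -3 (distinct).
General solution: u(n) = A·(2)^n + B·(-3)^n.
From u(0) = -1: A + B = -1.
From u(1) = -7: 2A - 3B = -7.
Solving: A = -2, B = 1.
So u(n) = \left(-3\right)^{n} - 2 \cdot 2^{n}.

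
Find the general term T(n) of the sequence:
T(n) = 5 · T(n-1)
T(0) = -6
Pure geometric recurrence with ratio 5.
By induction T(n) = T(0) · (5)^n = - 6 \cdot 5^{n}.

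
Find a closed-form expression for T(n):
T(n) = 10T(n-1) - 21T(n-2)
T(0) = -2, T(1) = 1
Characteristic equation: x² - 10x + 21 = 0, which factors as (x - (3))(x - (7)) = 0.
Roots r₁ = 3, r₂ = 7 (distinct).
General solution: T(n) = A·(3)^n + B·(7)^n.
From T(0) = -2: A + B = -2.
From T(1) = 1: 3A + 7B = 1.
Solving: A = - \frac{15}{4}, B = \frac{7}{4}.
So T(n) = - \frac{15 \cdot 3^{n}}{4} + \frac{7 \cdot 7^{n}}{4}.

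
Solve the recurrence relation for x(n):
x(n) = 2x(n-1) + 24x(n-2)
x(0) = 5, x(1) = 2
Characteristic equation: x² - 2x - 24 = 0, which factors as (x - (6))(x - (-4)) = 0.
Roots r₁ = 6, r₂ = -4 (distinct).
General solution: x(n) = A·(6)^n + B·(-4)^n.
From x(0) = 5: A + B = 5.
From x(1) = 2: 6A - 4B = 2.
Solving: A = \frac{11}{5}, B = \frac{14}{5}.
So x(n) = \frac{14 \left(-4\right)^{n}}{5} + \frac{11 \cdot 6^{n}}{5}.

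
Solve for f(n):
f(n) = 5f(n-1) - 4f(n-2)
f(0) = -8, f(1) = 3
Characteristic equation: x² - 5x + 4 = 0, which factors as (x - (1))(x - (4)) = 0.
Roots r₁ = 1, r₂ = 4 (distinct).
General solution: f(n) = A·(1)^n + B·(4)^n.
From f(0) = -8: A + B = -8.
From f(1) = 3: A + 4B = 3.
Solving: A = - \frac{35}{3}, B = \frac{11}{3}.
So f(n) = \frac{11 \cdot 4^{n}}{3} - \frac{35}{3}.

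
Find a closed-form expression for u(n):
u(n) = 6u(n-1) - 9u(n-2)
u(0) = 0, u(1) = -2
Characteristic equation: x² - 6x + 9 = 0, which is (x - (3))².
Repeated root r = 3.
General solution: u(n) = (A + Bn)·(3)^n.
From u(0) = 0: A = 0.
From u(1) = -2: (A + B)·(3) = -2 ⇒ B = - \frac{2}{3}.
So u(n) = \left(- \frac{2 n}{3}\right) \cdot (3)^n.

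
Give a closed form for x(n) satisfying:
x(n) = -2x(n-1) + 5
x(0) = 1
First-order linear non-homogeneous.
Homogeneous solution: x_h(n) = A·(-2)^n.
Try constant particular solution x_p = K: K = -2K + 5 ⇒ K = \frac{5}{3}.
General: x(n) = A·(-2)^n + \frac{5}{3}.
Apply x(0) = 1: A + \frac{5}{3} = 1 ⇒ A = - \frac{2}{3}.
So x(n) = \frac{5}{3} - \frac{2 \left(-2\right)^{n}}{3}.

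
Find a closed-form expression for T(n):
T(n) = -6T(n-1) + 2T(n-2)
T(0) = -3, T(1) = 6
Characteristic equation: x² + 6x - 2 = 0.
Discriminant Δ = (-6)² + 4·(2) = 44.
Roots r₁,₂ = (-6 ± √44)/2, so r₁ = -3 + \sqrt{11}, r₂ = - \sqrt{11} - 3.
General solution: T(n) = A·r₁^n + B·r₂^n.
From the initial conditions, A + B = -3 and r₁A + r₂B = 6.
Since r₁ - r₂ = √44: A = (6 - (-3)r₂)/√44 = - \frac{3}{2} - \frac{3 \sqrt{11}}{22}, and B = -3 - A = - \frac{3}{2} + \frac{3 \sqrt{11}}{22}.
So T(n) = \left(- \frac{3}{2} - \frac{3 \sqrt{11}}{22}\right)\left(-3 + \sqrt{11}\right)^n + \left(- \frac{3}{2} + \frac{3 \sqrt{11}}{22}\right)\left(- \sqrt{11} - 3\right)^n.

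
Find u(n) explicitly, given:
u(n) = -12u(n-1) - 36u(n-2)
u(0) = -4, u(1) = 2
Characteristic equation: x² + 12x + 36 = 0, which is (x - (-6))².
Repeated root r = -6.
General solution: u(n) = (A + Bn)·(-6)^n.
From u(0) = -4: A = -4.
From u(1) = 2: (A + B)·(-6) = 2 ⇒ B = \frac{11}{3}.
So u(n) = \left(\frac{11 n}{3} - 4\right) \cdot (-6)^n.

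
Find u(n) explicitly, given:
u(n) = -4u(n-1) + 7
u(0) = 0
First-order linear non-homogeneous.
Homogeneous solution: u_h(n) = A·(-4)^n.
Try constant particular solution u_p = K: K = -4K + 7 ⇒ K = \frac{7}{5}.
General: u(n) = A·(-4)^n + \frac{7}{5}.
Apply u(0) = 0: A + \frac{7}{5} = 0 ⇒ A = - \frac{7}{5}.
So u(n) = \frac{7}{5} - \frac{7 \left(-4\right)^{n}}{5}.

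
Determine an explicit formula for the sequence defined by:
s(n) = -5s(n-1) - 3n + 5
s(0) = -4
First-order linear with linear forcing.
Homogeneous solution: s_h(n) = A·(-5)^n.
Try particular s_p(n) = pn + q. Substituting:
  pn + q = -5(p(n-1) + q) - 3n + 5.
Matching the n-coefficient: p = -5p - 3 ⇒ p = - \frac{1}{2}.
Matching constants: q = 5p - 5q + 5 ⇒ q = \frac{5}{12}.
General: s(n) = A·(-5)^n - \frac{n}{2} + \frac{5}{12}.
Apply s(0) = -4: A + \frac{5}{12} = -4 ⇒ A = - \frac{53}{12}.
So s(n) = - \frac{53 \left(-5\right)^{n}}{12} - \frac{n}{2} + \frac{5}{12}.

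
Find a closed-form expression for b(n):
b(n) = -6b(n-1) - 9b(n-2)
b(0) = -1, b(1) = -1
Characteristic equation: x² + 6x + 9 = 0, which is (x - (-3))².
Repeated root r = -3.
General solution: b(n) = (A + Bn)·(-3)^n.
From b(0) = -1: A = -1.
From b(1) = -1: (A + B)·(-3) = -1 ⇒ B = \frac{4}{3}.
So b(n) = \left(\frac{4 n}{3} - 1\right) \cdot (-3)^n.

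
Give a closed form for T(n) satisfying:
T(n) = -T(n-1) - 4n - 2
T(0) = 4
First-order linear with linear forcing.
Homogeneous solution: T_h(n) = A·(-1)^n.
Try particular T_p(n) = pn + q. Substituting:
  pn + q = -(p(n-1) + q) - 4n - 2.
Matching the n-coefficient: p = -p - 4 ⇒ p = -2.
Matching constants: q = p - q - 2 ⇒ q = -2.
General: T(n) = A·(-1)^n - 2 n - 2.
Apply T(0) = 4: A - 2 = 4 ⇒ A = 6.
So T(n) = 6 \left(-1\right)^{n} - 2 n - 2.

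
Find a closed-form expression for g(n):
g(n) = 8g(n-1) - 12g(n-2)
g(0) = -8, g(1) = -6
Characteristic equation: x² - 8x + 12 = 0, which factors as (x - (2))(x - (6)) = 0.
Roots r₁ = 2, r₂ = 6 (distinct).
General solution: g(n) = A·(2)^n + B·(6)^n.
From g(0) = -8: A + B = -8.
From g(1) = -6: 2A + 6B = -6.
Solving: A = - \frac{21}{2}, B = \frac{5}{2}.
So g(n) = - \frac{21 \cdot 2^{n}}{2} + \frac{5 \cdot 6^{n}}{2}.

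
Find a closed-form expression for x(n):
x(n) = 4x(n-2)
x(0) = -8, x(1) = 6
Characteristic equation: x² - 4 = 0, which factors as (x - (-2))(x - (2)) = 0.
Roots r₁ = -2, r₂ = 2 (distinct).
General solution: x(n) = A·(-2)^n + B·(2)^n.
From x(0) = -8: A + B = -8.
From x(1) = 6: -2A + 2B = 6.
Solving: A = - \frac{11}{2}, B = - \frac{5}{2}.
So x(n) = - \frac{11 \left(-2\right)^{n}}{2} - \frac{5 \cdot 2^{n}}{2}.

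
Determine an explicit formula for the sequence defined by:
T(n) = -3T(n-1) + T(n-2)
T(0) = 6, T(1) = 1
Characteristic equation: x² + 3x - 1 = 0.
Discriminant Δ = (-3)² + 4·(1) = 13.
Roots r₁,₂ = (-3 ± √13)/2, so r₁ = - \frac{3}{2} + \frac{\sqrt{13}}{2}, r₂ = - \frac{\sqrt{13}}{2} - \frac{3}{2}.
General solution: T(n) = A·r₁^n + B·r₂^n.
From the initial conditions, A + B = 6 and r₁A + r₂B = 1.
Since r₁ - r₂ = √13: A = (1 - (6)r₂)/√13 = \frac{10 \sqrt{13}}{13} + 3, and B = 6 - A = 3 - \frac{10 \sqrt{13}}{13}.
So T(n) = \left(\frac{10 \sqrt{13}}{13} + 3\right)\left(- \frac{3}{2} + \frac{\sqrt{13}}{2}\right)^n + \left(3 - \frac{10 \sqrt{13}}{13}\right)\left(- \frac{\sqrt{13}}{2} - \frac{3}{2}\right)^n.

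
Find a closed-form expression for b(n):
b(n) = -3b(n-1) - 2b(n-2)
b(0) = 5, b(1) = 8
Characteristic equation: x² + 3x + 2 = 0, which factors as (x - (-1))(x - (-2)) = 0.
Roots r₁ = -1, r₂ = -2 (distinct).
General solution: b(n) = A·(-1)^n + B·(-2)^n.
From b(0) = 5: A + B = 5.
From b(1) = 8: -A - 2B = 8.
Solving: A = 18, B = -13.
So b(n) = 18 \left(-1\right)^{n} - 13 \left(-2\right)^{n}.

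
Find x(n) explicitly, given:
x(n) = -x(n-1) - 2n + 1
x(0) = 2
First-order linear with linear forcing.
Homogeneous solution: x_h(n) = A·(-1)^n.
Try particular x_p(n) = pn + q. Substituting:
  pn + q = -(p(n-1) + q) - 2n + 1.
Matching the n-coefficient: p = -p - 2 ⇒ p = -1.
Matching constants: q = p - q + 1 ⇒ q = 0.
General: x(n) = A·(-1)^n - n + 0.
Apply x(0) = 2: A + 0 = 2 ⇒ A = 2.
So x(n) = 2 \left(-1\right)^{n} - n.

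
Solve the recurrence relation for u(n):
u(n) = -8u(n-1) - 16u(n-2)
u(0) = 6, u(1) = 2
Characteristic equation: x² + 8x + 16 = 0, which is (x - (-4))².
Repeated root r = -4.
General solution: u(n) = (A + Bn)·(-4)^n.
From u(0) = 6: A = 6.
From u(1) = 2: (A + B)·(-4) = 2 ⇒ B = - \frac{13}{2}.
So u(n) = \left(6 - \frac{13 n}{2}\right) \cdot (-4)^n.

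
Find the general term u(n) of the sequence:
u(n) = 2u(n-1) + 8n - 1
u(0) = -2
First-order linear with linear forcing.
Homogeneous solution: u_h(n) = A·(2)^n.
Try particular u_p(n) = pn + q. Substituting:
  pn + q = 2(p(n-1) + q) + 8n - 1.
Matching the n-coefficient: p = 2p + 8 ⇒ p = -8.
Matching constants: q = -2p + 2q - 1 ⇒ q = -15.
General: u(n) = A·(2)^n - 8 n - 15.
Apply u(0) = -2: A - 15 = -2 ⇒ A = 13.
So u(n) = 13 \cdot 2^{n} - 8 n - 15.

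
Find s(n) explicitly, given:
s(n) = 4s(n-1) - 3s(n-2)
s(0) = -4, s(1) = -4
Characteristic equation: x² - 4x + 3 = 0, which factors as (x - (3))(x - (1)) = 0.
Roots r₁ = 3, r₂ = 1 (distinct).
General solution: s(n) = A·(3)^n + B·(1)^n.
From s(0) = -4: A + B = -4.
From s(1) = -4: 3A + B = -4.
Solving: A = 0, B = -4.
So s(n) = -4.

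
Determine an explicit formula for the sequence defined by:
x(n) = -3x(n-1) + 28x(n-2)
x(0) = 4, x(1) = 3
Characteristic equation: x² + 3x - 28 = 0, which factors as (x - (4))(x - (-7)) = 0.
Roots r₁ = 4, r₂ = -7 (distinct).
General solution: x(n) = A·(4)^n + B·(-7)^n.
From x(0) = 4: A + B = 4.
From x(1) = 3: 4A - 7B = 3.
Solving: A = \frac{31}{11}, B = \frac{13}{11}.
So x(n) = \frac{13 \left(-7\right)^{n}}{11} + \frac{31 \cdot 4^{n}}{11}.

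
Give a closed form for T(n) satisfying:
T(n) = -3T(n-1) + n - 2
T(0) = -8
First-order linear with linear forcing.
Homogeneous solution: T_h(n) = A·(-3)^n.
Try particular T_p(n) = pn + q. Substituting:
  pn + q = -3(p(n-1) + q) + n - 2.
Matching the n-coefficient: p = -3p + 1 ⇒ p = \frac{1}{4}.
Matching constants: q = 3p - 3q - 2 ⇒ q = - \frac{5}{16}.
General: T(n) = A·(-3)^n + \frac{n}{4} - \frac{5}{16}.
Apply T(0) = -8: A - \frac{5}{16} = -8 ⇒ A = - \frac{123}{16}.
So T(n) = - \frac{123 \left(-3\right)^{n}}{16} + \frac{n}{4} - \frac{5}{16}.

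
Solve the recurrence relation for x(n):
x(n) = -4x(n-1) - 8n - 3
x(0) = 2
First-order linear with linear forcing.
Homogeneous solution: x_h(n) = A·(-4)^n.
Try particular x_p(n) = pn + q. Substituting:
  pn + q = -4(p(n-1) + q) - 8n - 3.
Matching the n-coefficient: p = -4p - 8 ⇒ p = - \frac{8}{5}.
Matching constants: q = 4p - 4q - 3 ⇒ q = - \frac{47}{25}.
General: x(n) = A·(-4)^n - \frac{8 n}{5} - \frac{47}{25}.
Apply x(0) = 2: A - \frac{47}{25} = 2 ⇒ A = \frac{97}{25}.
So x(n) = \frac{97 \left(-4\right)^{n}}{25} - \frac{8 n}{5} - \frac{47}{25}.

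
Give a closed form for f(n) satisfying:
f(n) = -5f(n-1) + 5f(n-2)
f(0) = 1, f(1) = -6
Characteristic equation: x² + 5x - 5 = 0.
Discriminant Δ = (-5)² + 4·(5) = 45.
Roots r₁,₂ = (-5 ± √45)/2, so r₁ = - \frac{5}{2} + \frac{3 \sqrt{5}}{2}, r₂ = - \frac{3 \sqrt{5}}{2} - \frac{5}{2}.
General solution: f(n) = A·r₁^n + B·r₂^n.
From the initial conditions, A + B = 1 and r₁A + r₂B = -6.
Since r₁ - r₂ = √45: A = (-6 - (1)r₂)/√45 = \frac{1}{2} - \frac{7 \sqrt{5}}{30}, and B = 1 - A = \frac{1}{2} + \frac{7 \sqrt{5}}{30}.
So f(n) = \left(\frac{1}{2} - \frac{7 \sqrt{5}}{30}\right)\left(- \frac{5}{2} + \frac{3 \sqrt{5}}{2}\right)^n + \left(\frac{1}{2} + \frac{7 \sqrt{5}}{30}\right)\left(- \frac{3 \sqrt{5}}{2} - \frac{5}{2}\right)^n.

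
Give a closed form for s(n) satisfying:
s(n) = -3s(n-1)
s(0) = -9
This is a homogeneous first-order recurrence with ratio -3.
By induction s(n) = s(0) · (-3)^n = - 9 \left(-3\right)^{n}.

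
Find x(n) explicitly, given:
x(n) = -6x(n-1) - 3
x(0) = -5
First-order linear non-homogeneous.
Homogeneous solution: x_h(n) = A·(-6)^n.
Try constant particular solution x_p = K: K = -6K - 3 ⇒ K = - \frac{3}{7}.
General: x(n) = A·(-6)^n - \frac{3}{7}.
Apply x(0) = -5: A - \frac{3}{7} = -5 ⇒ A = - \frac{32}{7}.
So x(n) = - \frac{32 \left(-6\right)^{n}}{7} - \frac{3}{7}.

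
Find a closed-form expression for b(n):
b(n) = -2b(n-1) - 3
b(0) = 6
First-order linear non-homogeneous.
Homogeneous solution: b_h(n) = A·(-2)^n.
Try constant particular solution b_p = K: K = -2K - 3 ⇒ K = -1.
General: b(n) = A·(-2)^n - 1.
Apply b(0) = 6: A - 1 = 6 ⇒ A = 7.
So b(n) = 7 \left(-2\right)^{n} - 1.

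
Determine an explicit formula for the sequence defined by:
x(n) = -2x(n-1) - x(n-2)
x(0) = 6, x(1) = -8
Characteristic equation: x² + 2x + 1 = 0, which is (x - (-1))².
Repeated root r = -1.
General solution: x(n) = (A + Bn)·(-1)^n.
From x(0) = 6: A = 6.
From x(1) = -8: (A + B)·(-1) = -8 ⇒ B = 2.
So x(n) = \left(2 n + 6\right) \cdot (-1)^n.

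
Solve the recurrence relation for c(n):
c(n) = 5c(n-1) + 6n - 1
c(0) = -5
First-order linear with linear forcing.
Homogeneous solution: c_h(n) = A·(5)^n.
Try particular c_p(n) = pn + q. Substituting:
  pn + q = 5(p(n-1) + q) + 6n - 1.
Matching the n-coefficient: p = 5p + 6 ⇒ p = - \frac{3}{2}.
Matching constants: q = -5p + 5q - 1 ⇒ q = - \frac{13}{8}.
General: c(n) = A·(5)^n - \frac{3 n}{2} - \frac{13}{8}.
Apply c(0) = -5: A - \frac{13}{8} = -5 ⇒ A = - \frac{27}{8}.
So c(n) = - \frac{27 \cdot 5^{n}}{8} - \frac{3 n}{2} - \frac{13}{8}.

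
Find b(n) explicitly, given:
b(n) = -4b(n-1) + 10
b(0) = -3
First-order linear non-homogeneous.
Homogeneous solution: b_h(n) = A·(-4)^n.
Try constant particular solution b_p = K: K = -4K + 10 ⇒ K = 2.
General: b(n) = A·(-4)^n + 2.
Apply b(0) = -3: A + 2 = -3 ⇒ A = -5.
So b(n) = 2 - 5 \left(-4\right)^{n}.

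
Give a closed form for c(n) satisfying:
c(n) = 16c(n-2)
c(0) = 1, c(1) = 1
Characteristic equation: x² - 16 = 0, which factors as (x - (4))(x - (-4)) = 0.
Roots r₁ = 4, r₂ = -4 (distinct).
General solution: c(n) = A·(4)^n + B·(-4)^n.
From c(0) = 1: A + B = 1.
From c(1) = 1: 4A - 4B = 1.
Solving: A = \frac{5}{8}, B = \frac{3}{8}.
So c(n) = \frac{3 \left(-4\right)^{n}}{8} + \frac{5 \cdot 4^{n}}{8}.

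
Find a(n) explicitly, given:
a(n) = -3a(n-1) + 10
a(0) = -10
First-order linear non-homogeneous.
Homogeneous solution: a_h(n) = A·(-3)^n.
Try constant particular solution a_p = K: K = -3K + 10 ⇒ K = \frac{5}{2}.
General: a(n) = A·(-3)^n + \frac{5}{2}.
Apply a(0) = -10: A + \frac{5}{2} = -10 ⇒ A = - \frac{25}{2}.
So a(n) = \frac{5}{2} - \frac{25 \left(-3\right)^{n}}{2}.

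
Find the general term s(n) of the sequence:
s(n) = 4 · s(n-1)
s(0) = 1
Pure geometric recurrence with ratio 4.
By induction s(n) = s(0) · (4)^n = 4^{n}.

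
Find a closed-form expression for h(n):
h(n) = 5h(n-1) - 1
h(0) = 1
First-order linear non-homogeneous.
Homogeneous solution: h_h(n) = A·(5)^n.
Try constant particular solution h_p = K: K = 5K - 1 ⇒ K = \frac{1}{4}.
General: h(n) = A·(5)^n + \frac{1}{4}.
Apply h(0) = 1: A + \frac{1}{4} = 1 ⇒ A = \frac{3}{4}.
So h(n) = \frac{3 \cdot 5^{n}}{4} + \frac{1}{4}.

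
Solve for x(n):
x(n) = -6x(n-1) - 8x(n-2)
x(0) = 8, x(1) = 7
Characteristic equation: x² + 6x + 8 = 0, which factors as (x - (-2))(x - (-4)) = 0.
Roots r₁ = -2, r₂ = -4 (distinct).
General solution: x(n) = A·(-2)^n + B·(-4)^n.
From x(0) = 8: A + B = 8.
From x(1) = 7: -2A - 4B = 7.
Solving: A = \frac{39}{2}, B = - \frac{23}{2}.
So x(n) = \frac{39 \left(-2\right)^{n}}{2} - \frac{23 \left(-4\right)^{n}}{2}.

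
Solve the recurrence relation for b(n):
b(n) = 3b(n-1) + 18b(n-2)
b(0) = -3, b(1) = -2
Characteristic equation: x² - 3x - 18 = 0, which factors as (x - (-3))(x - (6)) = 0.
Roots r₁ = -3, r₂ = 6 (distinct).
General solution: b(n) = A·(-3)^n + B·(6)^n.
From b(0) = -3: A + B = -3.
From b(1) = -2: -3A + 6B = -2.
Solving: A = - \frac{16}{9}, B = - \frac{11}{9}.
So b(n) = - \frac{16 \left(-3\right)^{n}}{9} - \frac{11 \cdot 6^{n}}{9}.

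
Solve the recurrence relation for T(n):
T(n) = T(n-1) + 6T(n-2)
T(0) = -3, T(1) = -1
Characteristic equation: x² - x - 6 = 0, which factors as (x - (-2))(x - (3)) = 0.
Roots r₁ = -2, r₂ = 3 (distinct).
General solution: T(n) = A·(-2)^n + B·(3)^n.
From T(0) = -3: A + B = -3.
From T(1) = -1: -2A + 3B = -1.
Solving: A = - \frac{8}{5}, B = - \frac{7}{5}.
So T(n) = - \frac{8 \left(-2\right)^{n}}{5} - \frac{7 \cdot 3^{n}}{5}.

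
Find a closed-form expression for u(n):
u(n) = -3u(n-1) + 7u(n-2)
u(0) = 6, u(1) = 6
Characteristic equation: x² + 3x - 7 = 0.
Discriminant Δ = (-3)² + 4·(7) = 37.
Roots r₁,₂ = (-3 ± √37)/2, so r₁ = - \frac{3}{2} + \frac{\sqrt{37}}{2}, r₂ = - \frac{\sqrt{37}}{2} - \frac{3}{2}.
General solution: u(n) = A·r₁^n + B·r₂^n.
From the initial conditions, A + B = 6 and r₁A + r₂B = 6.
Since r₁ - r₂ = √37: A = (6 - (6)r₂)/√37 = \frac{15 \sqrt{37}}{37} + 3, and B = 6 - A = 3 - \frac{15 \sqrt{37}}{37}.
So u(n) = \left(\frac{15 \sqrt{37}}{37} + 3\right)\left(- \frac{3}{2} + \frac{\sqrt{37}}{2}\right)^n + \left(3 - \frac{15 \sqrt{37}}{37}\right)\left(- \frac{\sqrt{37}}{2} - \frac{3}{2}\right)^n.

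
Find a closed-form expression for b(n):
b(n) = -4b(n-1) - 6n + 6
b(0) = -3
First-order linear with linear forcing.
Homogeneous solution: b_h(n) = A·(-4)^n.
Try particular b_p(n) = pn + q. Substituting:
  pn + q = -4(p(n-1) + q) - 6n + 6.
Matching the n-coefficient: p = -4p - 6 ⇒ p = - \frac{6}{5}.
Matching constants: q = 4p - 4q + 6 ⇒ q = \frac{6}{25}.
General: b(n) = A·(-4)^n - \frac{6 n}{5} + \frac{6}{25}.
Apply b(0) = -3: A + \frac{6}{25} = -3 ⇒ A = - \frac{81}{25}.
So b(n) = - \frac{81 \left(-4\right)^{n}}{25} - \frac{6 n}{5} + \frac{6}{25}.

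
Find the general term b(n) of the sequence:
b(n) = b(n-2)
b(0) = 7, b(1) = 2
Characteristic equation: x² - 1 = 0, which factors as (x - (-1))(x - (1)) = 0.
Roots r₁ = -1, r₂ = 1 (distinct).
General solution: b(n) = A·(-1)^n + B·(1)^n.
From b(0) = 7: A + B = 7.
From b(1) = 2: -A + B = 2.
Solving: A = \frac{5}{2}, B = \frac{9}{2}.
So b(n) = \frac{5 \left(-1\right)^{n}}{2} + \frac{9}{2}.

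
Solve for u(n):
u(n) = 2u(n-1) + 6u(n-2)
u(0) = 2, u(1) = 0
Characteristic equation: x² - 2x - 6 = 0.
Discriminant Δ = (2)² + 4·(6) = 28.
Roots r₁,₂ = (2 ± √28)/2, so r₁ = 1 + \sqrt{7}, r₂ = 1 - \sqrt{7}.
General solution: u(n) = A·r₁^n + B·r₂^n.
From the initial conditions, A + B = 2 and r₁A + r₂B = 0.
Since r₁ - r₂ = √28: A = (0 - (2)r₂)/√28 = 1 - \frac{\sqrt{7}}{7}, and B = 2 - A = \frac{\sqrt{7}}{7} + 1.
So u(n) = \left(1 - \frac{\sqrt{7}}{7}\right)\left(1 + \sqrt{7}\right)^n + \left(\frac{\sqrt{7}}{7} + 1\right)\left(1 - \sqrt{7}\right)^n.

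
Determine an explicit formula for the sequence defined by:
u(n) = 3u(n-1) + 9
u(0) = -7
First-order linear non-homogeneous.
Homogeneous solution: u_h(n) = A·(3)^n.
Try constant particular solution u_p = K: K = 3K + 9 ⇒ K = - \frac{9}{2}.
General: u(n) = A·(3)^n - \frac{9}{2}.
Apply u(0) = -7: A - \frac{9}{2} = -7 ⇒ A = - \frac{5}{2}.
So u(n) = - \frac{5 \cdot 3^{n}}{2} - \frac{9}{2}.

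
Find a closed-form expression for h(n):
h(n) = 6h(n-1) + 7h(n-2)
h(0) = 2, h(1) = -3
Characteristic equation: x² - 6x - 7 = 0, which factors as (x - (7))(x - (-1)) = 0.
Roots r₁ = 7, r₂ = -1 (distinct).
General solution: h(n) = A·(7)^n + B·(-1)^n.
From h(0) = 2: A + B = 2.
From h(1) = -3: 7A - B = -3.
Solving: A = - \frac{1}{8}, B = \frac{17}{8}.
So h(n) = \frac{17 \left(-1\right)^{n}}{8} - \frac{7^{n}}{8}.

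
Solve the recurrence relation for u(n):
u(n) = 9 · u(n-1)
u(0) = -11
Pure geometric recurrence with ratio 9.
By induction u(n) = u(0) · (9)^n = - 11 \cdot 9^{n}.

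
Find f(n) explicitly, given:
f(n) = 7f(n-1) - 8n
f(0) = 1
First-order linear with linear forcing.
Homogeneous solution: f_h(n) = A·(7)^n.
Try particular f_p(n) = pn + q. Substituting:
  pn + q = 7(p(n-1) + q) - 8n.
Matching the n-coefficient: p = 7p - 8 ⇒ p = \frac{4}{3}.
Matching constants: q = -7p + 7q ⇒ q = \frac{14}{9}.
General: f(n) = A·(7)^n + \frac{4 n}{3} + \frac{14}{9}.
Apply f(0) = 1: A + \frac{14}{9} = 1 ⇒ A = - \frac{5}{9}.
So f(n) = - \frac{5 \cdot 7^{n}}{9} + \frac{4 n}{3} + \frac{14}{9}.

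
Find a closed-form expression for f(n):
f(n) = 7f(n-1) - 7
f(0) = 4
First-order linear non-homogeneous.
Homogeneous solution: f_h(n) = A·(7)^n.
Try constant particular solution f_p = K: K = 7K - 7 ⇒ K = \frac{7}{6}.
General: f(n) = A·(7)^n + \frac{7}{6}.
Apply f(0) = 4: A + \frac{7}{6} = 4 ⇒ A = \frac{17}{6}.
So f(n) = \frac{17 \cdot 7^{n}}{6} + \frac{7}{6}.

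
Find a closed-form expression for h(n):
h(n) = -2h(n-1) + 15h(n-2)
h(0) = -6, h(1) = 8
Characteristic equation: x² + 2x - 15 = 0, which factors as (x - (3))(x - (-5)) = 0.
Roots r₁ = 3, r₂ = -5 (distinct).
General solution: h(n) = A·(3)^n + B·(-5)^n.
From h(0) = -6: A + B = -6.
From h(1) = 8: 3A - 5B = 8.
Solving: A = - \frac{11}{4}, B = - \frac{13}{4}.
So h(n) = - \frac{13 \left(-5\right)^{n}}{4} - \frac{11 \cdot 3^{n}}{4}.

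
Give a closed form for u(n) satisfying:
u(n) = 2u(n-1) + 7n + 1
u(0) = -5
First-order linear with linear forcing.
Homogeneous solution: u_h(n) = A·(2)^n.
Try particular u_p(n) = pn + q. Substituting:
  pn + q = 2(p(n-1) + q) + 7n + 1.
Matching the n-coefficient: p = 2p + 7 ⇒ p = -7.
Matching constants: q = -2p + 2q + 1 ⇒ q = -15.
General: u(n) = A·(2)^n - 7 n - 15.
Apply u(0) = -5: A - 15 = -5 ⇒ A = 10.
So u(n) = 10 \cdot 2^{n} - 7 n - 15.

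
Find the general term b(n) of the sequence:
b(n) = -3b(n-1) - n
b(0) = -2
First-order linear with linear forcing.
Homogeneous solution: b_h(n) = A·(-3)^n.
Try particular b_p(n) = pn + q. Substituting:
  pn + q = -3(p(n-1) + q) - n.
Matching the n-coefficient: p = -3p - 1 ⇒ p = - \frac{1}{4}.
Matching constants: q = 3p - 3q ⇒ q = - \frac{3}{16}.
General: b(n) = A·(-3)^n - \frac{n}{4} - \frac{3}{16}.
Apply b(0) = -2: A - \frac{3}{16} = -2 ⇒ A = - \frac{29}{16}.
So b(n) = - \frac{29 \left(-3\right)^{n}}{16} - \frac{n}{4} - \frac{3}{16}.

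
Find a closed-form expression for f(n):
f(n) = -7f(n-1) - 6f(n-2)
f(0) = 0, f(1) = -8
Characteristic equation: x² + 7x + 6 = 0, which factors as (x - (-6))(x - (-1)) = 0.
Roots r₁ = -6, r₂ = -1 (distinct).
General solution: f(n) = A·(-6)^n + B·(-1)^n.
From f(0) = 0: A + B = 0.
From f(1) = -8: -6A - B = -8.
Solving: A = \frac{8}{5}, B = - \frac{8}{5}.
So f(n) = - \frac{8 \left(-1\right)^{n}}{5} + \frac{8 \left(-6\right)^{n}}{5}.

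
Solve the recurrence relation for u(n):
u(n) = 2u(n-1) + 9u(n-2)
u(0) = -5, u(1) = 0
Characteristic equation: x² - 2x - 9 = 0.
Discriminant Δ = (2)² + 4·(9) = 40.
Roots r₁,₂ = (2 ± √40)/2, so r₁ = 1 + \sqrt{10}, r₂ = 1 - \sqrt{10}.
General solution: u(n) = A·r₁^n + B·r₂^n.
From the initial conditions, A + B = -5 and r₁A + r₂B = 0.
Since r₁ - r₂ = √40: A = (0 - (-5)r₂)/√40 = - \frac{5}{2} + \frac{\sqrt{10}}{4}, and B = -5 - A = - \frac{5}{2} - \frac{\sqrt{10}}{4}.
So u(n) = \left(- \frac{5}{2} + \frac{\sqrt{10}}{4}\right)\left(1 + \sqrt{10}\right)^n + \left(- \frac{5}{2} - \frac{\sqrt{10}}{4}\right)\left(1 - \sqrt{10}\right)^n.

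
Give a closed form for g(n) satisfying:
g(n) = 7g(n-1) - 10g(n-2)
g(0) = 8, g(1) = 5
Characteristic equation: x² - 7x + 10 = 0, which factors as (x - (2))(x - (5)) = 0.
Roots r₁ = 2, r₂ = 5 (distinct).
General solution: g(n) = A·(2)^n + B·(5)^n.
From g(0) = 8: A + B = 8.
From g(1) = 5: 2A + 5B = 5.
Solving: A = \frac{35}{3}, B = - \frac{11}{3}.
So g(n) = \frac{35 \cdot 2^{n}}{3} - \frac{11 \cdot 5^{n}}{3}.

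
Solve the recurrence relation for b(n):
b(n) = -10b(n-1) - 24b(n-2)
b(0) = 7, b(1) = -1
Characteristic equation: x² + 10x + 24 = 0, which factors as (x - (-6))(x - (-4)) = 0.
Roots r₁ = -6, r₂ = -4 (distinct).
General solution: b(n) = A·(-6)^n + B·(-4)^n.
From b(0) = 7: A + B = 7.
From b(1) = -1: -6A - 4B = -1.
Solving: A = - \frac{27}{2}, B = \frac{41}{2}.
So b(n) = \frac{41 \left(-4\right)^{n}}{2} - \frac{27 \left(-6\right)^{n}}{2}.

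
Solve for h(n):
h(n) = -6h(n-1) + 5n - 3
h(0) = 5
First-order linear with linear forcing.
Homogeneous solution: h_h(n) = A·(-6)^n.
Try particular h_p(n) = pn + q. Substituting:
  pn + q = -6(p(n-1) + q) + 5n - 3.
Matching the n-coefficient: p = -6p + 5 ⇒ p = \frac{5}{7}.
Matching constants: q = 6p - 6q - 3 ⇒ q = \frac{9}{49}.
General: h(n) = A·(-6)^n + \frac{5 n}{7} + \frac{9}{49}.
Apply h(0) = 5: A + \frac{9}{49} = 5 ⇒ A = \frac{236}{49}.
So h(n) = \frac{236 \left(-6\right)^{n}}{49} + \frac{5 n}{7} + \frac{9}{49}.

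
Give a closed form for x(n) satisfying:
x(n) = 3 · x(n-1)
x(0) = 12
Pure geometric recurrence with ratio 3.
By induction x(n) = x(0) · (3)^n = 12 \cdot 3^{n}.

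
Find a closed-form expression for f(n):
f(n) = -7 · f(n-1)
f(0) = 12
Pure geometric recurrence with ratio -7.
By induction f(n) = f(0) · (-7)^n = 12 \left(-7\right)^{n}.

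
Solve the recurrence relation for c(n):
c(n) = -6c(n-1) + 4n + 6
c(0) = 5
First-order linear with linear forcing.
Homogeneous solution: c_h(n) = A·(-6)^n.
Try particular c_p(n) = pn + q. Substituting:
  pn + q = -6(p(n-1) + q) + 4n + 6.
Matching the n-coefficient: p = -6p + 4 ⇒ p = \frac{4}{7}.
Matching constants: q = 6p - 6q + 6 ⇒ q = \frac{66}{49}.
General: c(n) = A·(-6)^n + \frac{4 n}{7} + \frac{66}{49}.
Apply c(0) = 5: A + \frac{66}{49} = 5 ⇒ A = \frac{179}{49}.
So c(n) = \frac{179 \left(-6\right)^{n}}{49} + \frac{4 n}{7} + \frac{66}{49}.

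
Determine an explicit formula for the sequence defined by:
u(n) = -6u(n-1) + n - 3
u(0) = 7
First-order linear with linear forcing.
Homogeneous solution: u_h(n) = A·(-6)^n.
Try particular u_p(n) = pn + q. Substituting:
  pn + q = -6(p(n-1) + q) + n - 3.
Matching the n-coefficient: p = -6p + 1 ⇒ p = \frac{1}{7}.
Matching constants: q = 6p - 6q - 3 ⇒ q = - \frac{15}{49}.
General: u(n) = A·(-6)^n + \frac{n}{7} - \frac{15}{49}.
Apply u(0) = 7: A - \frac{15}{49} = 7 ⇒ A = \frac{358}{49}.
So u(n) = \frac{358 \left(-6\right)^{n}}{49} + \frac{n}{7} - \frac{15}{49}.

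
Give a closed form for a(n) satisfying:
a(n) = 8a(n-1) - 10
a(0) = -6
First-order linear non-homogeneous.
Homogeneous solution: a_h(n) = A·(8)^n.
Try constant particular solution a_p = K: K = 8K - 10 ⇒ K = \frac{10}{7}.
General: a(n) = A·(8)^n + \frac{10}{7}.
Apply a(0) = -6: A + \frac{10}{7} = -6 ⇒ A = - \frac{52}{7}.
So a(n) = \frac{10}{7} - \frac{52 \cdot 8^{n}}{7}.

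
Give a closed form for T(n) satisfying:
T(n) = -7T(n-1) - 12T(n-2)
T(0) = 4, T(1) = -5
Characteristic equation: x² + 7x + 12 = 0, which factors as (x - (-3))(x - (-4)) = 0.
Roots r₁ = -3, r₂ = -4 (distinct).
General solution: T(n) = A·(-3)^n + B·(-4)^n.
From T(0) = 4: A + B = 4.
From T(1) = -5: -3A - 4B = -5.
Solving: A = 11, B = -7.
So T(n) = 11 \left(-3\right)^{n} - 7 \left(-4\right)^{n}.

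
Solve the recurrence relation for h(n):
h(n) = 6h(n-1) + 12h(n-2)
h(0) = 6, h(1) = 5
Characteristic equation: x² - 6x - 12 = 0.
Discriminant Δ = (6)² + 4·(12) = 84.
Roots r₁,₂ = (6 ± √84)/2, so r₁ = 3 + \sqrt{21}, r₂ = 3 - \sqrt{21}.
General solution: h(n) = A·r₁^n + B·r₂^n.
From the initial conditions, A + B = 6 and r₁A + r₂B = 5.
Since r₁ - r₂ = √84: A = (5 - (6)r₂)/√84 = 3 - \frac{13 \sqrt{21}}{42}, and B = 6 - A = \frac{13 \sqrt{21}}{42} + 3.
So h(n) = \left(3 - \frac{13 \sqrt{21}}{42}\right)\left(3 + \sqrt{21}\right)^n + \left(\frac{13 \sqrt{21}}{42} + 3\right)\left(3 - \sqrt{21}\right)^n.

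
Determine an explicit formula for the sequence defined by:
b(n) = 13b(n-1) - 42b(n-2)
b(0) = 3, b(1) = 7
Characteristic equation: x² - 13x + 42 = 0, which factors as (x - (7))(x - (6)) = 0.
Roots r₁ = 7, r₂ = 6 (distinct).
General solution: b(n) = A·(7)^n + B·(6)^n.
From b(0) = 3: A + B = 3.
From b(1) = 7: 7A + 6B = 7.
Solving: A = -11, B = 14.
So b(n) = 14 \cdot 6^{n} - 11 \cdot 7^{n}.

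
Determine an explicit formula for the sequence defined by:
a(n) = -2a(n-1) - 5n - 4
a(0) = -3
First-order linear with linear forcing.
Homogeneous solution: a_h(n) = A·(-2)^n.
Try particular a_p(n) = pn + q. Substituting:
  pn + q = -2(p(n-1) + q) - 5n - 4.
Matching the n-coefficient: p = -2p - 5 ⇒ p = - \frac{5}{3}.
Matching constants: q = 2p - 2q - 4 ⇒ q = - \frac{22}{9}.
General: a(n) = A·(-2)^n - \frac{5 n}{3} - \frac{22}{9}.
Apply a(0) = -3: A - \frac{22}{9} = -3 ⇒ A = - \frac{5}{9}.
So a(n) = - \frac{5 \left(-2\right)^{n}}{9} - \frac{5 n}{3} - \frac{22}{9}.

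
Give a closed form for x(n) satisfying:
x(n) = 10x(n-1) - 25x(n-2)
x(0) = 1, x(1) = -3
Characteristic equation: x² - 10x + 25 = 0, which is (x - (5))².
Repeated root r = 5.
General solution: x(n) = (A + Bn)·(5)^n.
From x(0) = 1: A = 1.
From x(1) = -3: (A + B)·(5) = -3 ⇒ B = - \frac{8}{5}.
So x(n) = \left(1 - \frac{8 n}{5}\right) \cdot (5)^n.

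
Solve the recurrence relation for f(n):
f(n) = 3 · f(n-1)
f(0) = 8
Pure geometric recurrence with ratio 3.
By induction f(n) = f(0) · (3)^n = 8 \cdot 3^{n}.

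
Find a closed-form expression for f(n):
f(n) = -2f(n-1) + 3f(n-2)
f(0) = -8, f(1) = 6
Characteristic equation: x² + 2x - 3 = 0, which factors as (x - (-3))(x - (1)) = 0.
Roots r₁ = -3, r₂ = 1 (distinct).
General solution: f(n) = A·(-3)^n + B·(1)^n.
From f(0) = -8: A + B = -8.
From f(1) = 6: -3A + B = 6.
Solving: A = - \frac{7}{2}, B = - \frac{9}{2}.
So f(n) = - \frac{7 \left(-3\right)^{n}}{2} - \frac{9}{2}.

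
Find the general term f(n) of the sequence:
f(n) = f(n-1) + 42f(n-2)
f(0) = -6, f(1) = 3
Characteristic equation: x² - x - 42 = 0, which factors as (x - (-6))(x - (7)) = 0.
Roots r₁ = -6, r₂ = 7 (distinct).
General solution: f(n) = A·(-6)^n + B·(7)^n.
From f(0) = -6: A + B = -6.
From f(1) = 3: -6A + 7B = 3.
Solving: A = - \frac{45}{13}, B = - \frac{33}{13}.
So f(n) = - \frac{45 \left(-6\right)^{n}}{13} - \frac{33 \cdot 7^{n}}{13}.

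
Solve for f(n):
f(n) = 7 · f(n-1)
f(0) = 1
Pure geometric recurrence with ratio 7.
By induction f(n) = f(0) · (7)^n = 7^{n}.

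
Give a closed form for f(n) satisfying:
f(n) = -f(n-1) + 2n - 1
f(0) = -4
First-order linear with linear forcing.
Homogeneous solution: f_h(n) = A·(-1)^n.
Try particular f_p(n) = pn + q. Substituting:
  pn + q = -(p(n-1) + q) + 2n - 1.
Matching the n-coefficient: p = -p + 2 ⇒ p = 1.
Matching constants: q = p - q - 1 ⇒ q = 0.
General: f(n) = A·(-1)^n + n + 0.
Apply f(0) = -4: A + 0 = -4 ⇒ A = -4.
So f(n) = - 4 \left(-1\right)^{n} + n.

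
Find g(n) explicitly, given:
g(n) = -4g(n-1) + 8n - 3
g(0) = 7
First-order linear with linear forcing.
Homogeneous solution: g_h(n) = A·(-4)^n.
Try particular g_p(n) = pn + q. Substituting:
  pn + q = -4(p(n-1) + q) + 8n - 3.
Matching the n-coefficient: p = -4p + 8 ⇒ p = \frac{8}{5}.
Matching constants: q = 4p - 4q - 3 ⇒ q = \frac{17}{25}.
General: g(n) = A·(-4)^n + \frac{8 n}{5} + \frac{17}{25}.
Apply g(0) = 7: A + \frac{17}{25} = 7 ⇒ A = \frac{158}{25}.
So g(n) = \frac{158 \left(-4\right)^{n}}{25} + \frac{8 n}{5} + \frac{17}{25}.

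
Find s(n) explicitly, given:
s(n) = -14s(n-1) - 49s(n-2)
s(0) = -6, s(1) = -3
Characteristic equation: x² + 14x + 49 = 0, which is (x - (-7))².
Repeated root r = -7.
General solution: s(n) = (A + Bn)·(-7)^n.
From s(0) = -6: A = -6.
From s(1) = -3: (A + B)·(-7) = -3 ⇒ B = \frac{45}{7}.
So s(n) = \left(\frac{45 n}{7} - 6\right) \cdot (-7)^n.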